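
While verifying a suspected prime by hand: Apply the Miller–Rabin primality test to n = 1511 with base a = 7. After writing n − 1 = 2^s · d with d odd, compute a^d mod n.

1

n − 1 = 1510 = 2^1 · 755, so s = 1 and d = 755.
7^755 mod 1511 = 1.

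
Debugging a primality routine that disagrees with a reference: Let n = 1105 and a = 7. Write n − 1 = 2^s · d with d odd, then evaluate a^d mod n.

827

n − 1 = 1104 = 2^4 · 69, so s = 4 and d = 69.
7^69 mod 1105 = 827.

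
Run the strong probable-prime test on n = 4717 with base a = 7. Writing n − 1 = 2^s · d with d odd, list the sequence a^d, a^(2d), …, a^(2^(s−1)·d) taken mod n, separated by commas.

944, 4340

n − 1 = 4716 = 2^2 · 1179, so s = 2 and d = 1179.
x_0 = 7^1179 mod 4717 = 944.
x_1 = 944^2 mod 4717 = 4340.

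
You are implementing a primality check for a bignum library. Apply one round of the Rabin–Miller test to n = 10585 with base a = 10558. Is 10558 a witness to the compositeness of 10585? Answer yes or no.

n − 1 = 10584 = 2^3 · 1323, so s = 3 and d = 1323.
x_0 = 10558^1323 mod 10585 = 8422.
x_0 is neither 1 nor 10584, so continue squaring.
x_1 = 8422^2 mod 10585 = 10584.
x_1 ≡ −1, so 10558 is not a witness.

no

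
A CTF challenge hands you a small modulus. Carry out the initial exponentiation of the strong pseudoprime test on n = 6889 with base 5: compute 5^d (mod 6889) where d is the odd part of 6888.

4481

n − 1 = 6888 = 2^3 · 861, so s = 3 and d = 861.
5^861 mod 6889 = 4481.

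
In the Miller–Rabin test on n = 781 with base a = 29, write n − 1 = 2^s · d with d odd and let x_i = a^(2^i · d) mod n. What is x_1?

243

n − 1 = 780 = 2^2 · 195, so s = 2 and d = 195.
By repeated squaring, 29^195 ≡ 32 (mod 781).
x_0 = 32.
x_1 = 32^2 mod 781 = 243.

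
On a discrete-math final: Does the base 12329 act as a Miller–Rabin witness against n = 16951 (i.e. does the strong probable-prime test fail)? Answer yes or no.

no

n − 1 = 16950 = 2^1 · 8475, so s = 1 and d = 8475.
x_0 = 12329^8475 mod 16951 = 1.
x_0 = 1, so 12329 is not a witness.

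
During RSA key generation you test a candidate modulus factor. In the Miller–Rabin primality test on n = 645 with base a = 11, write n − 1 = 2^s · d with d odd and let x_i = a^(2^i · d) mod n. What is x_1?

n − 1 = 644 = 2^2 · 161, so s = 2 and d = 161.
x_0 = 11^161 mod 645 = 431.
x_1 = 431^2 mod 645 = 1.

1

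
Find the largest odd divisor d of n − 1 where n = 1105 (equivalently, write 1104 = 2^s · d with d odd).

Halving: 1104 → 552 → 276 → 138 → 69; 69 is odd.
So 1104 = 2^4 · 69.

69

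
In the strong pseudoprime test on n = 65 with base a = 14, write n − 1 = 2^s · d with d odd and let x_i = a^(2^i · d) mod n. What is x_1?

1

n − 1 = 64 = 2^6 · 1, so s = 6 and d = 1.
x_0 = 14^1 mod 65 = 14.
x_1 = 14^2 mod 65 = 1.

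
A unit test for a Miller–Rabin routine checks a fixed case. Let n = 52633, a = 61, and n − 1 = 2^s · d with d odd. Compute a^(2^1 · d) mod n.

41098

n − 1 = 52632 = 2^3 · 6579, so s = 3 and d = 6579.
Repeated squaring mod 52633: 61^1 ≡ 61, 61^2 ≡ 3721, 61^4 ≡ 3362, 61^8 ≡ 39582, 61^16 ≡ 8213, 61^32 ≡ 30496, 61^64 ≡ 33539, 61^128 ≡ 44678, 61^256 ≡ 17159, 61^512 ≡ 2279, 61^1024 ≡ 35807, 61^2048 ≡ 1369, 61^4096 ≡ 32006.
6579 = 4096 + 2048 + 256 + 128 + 32 + 16 + 2 + 1, so 61^6579 ≡ 32006·1369·17159·44678·30496·8213·3721·61 ≡ 33991 (mod 52633).
x_0 = 33991.
x_1 = 33991^2 mod 52633 = 41098.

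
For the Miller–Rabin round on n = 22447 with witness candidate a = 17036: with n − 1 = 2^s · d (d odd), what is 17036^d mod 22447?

n − 1 = 22446 = 2^1 · 11223, so s = 1 and d = 11223.
Repeated squaring mod 22447: 17036^1 ≡ 17036, 17036^2 ≡ 8033, 17036^4 ≡ 16411, 17036^8 ≡ 1815, 17036^16 ≡ 16963, 17036^32 ≡ 17723, 17036^64 ≡ 3858, 17036^128 ≡ 1803, 17036^256 ≡ 18441, 17036^512 ≡ 20878, 17036^1024 ≡ 15038, 17036^2048 ≡ 10366, 17036^4096 ≡ 167, 17036^8192 ≡ 5442.
11223 = 8192 + 2048 + 512 + 256 + 128 + 64 + 16 + 4 + 2 + 1, so 17036^11223 ≡ 5442·10366·20878·18441·1803·3858·16963·16411·8033·17036 ≡ 1 (mod 22447).

1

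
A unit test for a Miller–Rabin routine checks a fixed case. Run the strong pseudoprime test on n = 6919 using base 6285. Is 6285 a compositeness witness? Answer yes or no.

n − 1 = 6918 = 2^1 · 3459, so s = 1 and d = 3459.
x_0 = 6285^3459 mod 6919 = 5536.
x_0 ∉ {1, 6918} and s = 1, so 6285 is a Miller–Rabin witness and 6919 is composite.

yes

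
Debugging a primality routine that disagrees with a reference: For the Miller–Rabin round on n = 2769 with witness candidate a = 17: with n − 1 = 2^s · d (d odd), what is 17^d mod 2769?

1505

n − 1 = 2768 = 2^4 · 173, so s = 4 and d = 173.
Repeated squaring mod 2769: 17^1 ≡ 17, 17^2 ≡ 289, 17^4 ≡ 451, 17^8 ≡ 1264, 17^16 ≡ 2752, 17^32 ≡ 289, 17^64 ≡ 451, 17^128 ≡ 1264.
173 = 128 + 32 + 8 + 4 + 1, so 17^173 ≡ 1264·289·1264·451·17 ≡ 1505 (mod 2769).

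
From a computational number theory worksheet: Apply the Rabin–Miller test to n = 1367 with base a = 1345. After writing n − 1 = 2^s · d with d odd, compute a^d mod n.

n − 1 = 1366 = 2^1 · 683, so s = 1 and d = 683.
Repeated squaring mod 1367: 1345^1 ≡ 1345, 1345^2 ≡ 484, 1345^4 ≡ 499, 1345^8 ≡ 207, 1345^16 ≡ 472, 1345^32 ≡ 1330, 1345^64 ≡ 2, 1345^128 ≡ 4, 1345^256 ≡ 16, 1345^512 ≡ 256.
683 = 512 + 128 + 32 + 8 + 2 + 1, so 1345^683 ≡ 256·4·1330·207·484·1345 ≡ 1 (mod 1367).

1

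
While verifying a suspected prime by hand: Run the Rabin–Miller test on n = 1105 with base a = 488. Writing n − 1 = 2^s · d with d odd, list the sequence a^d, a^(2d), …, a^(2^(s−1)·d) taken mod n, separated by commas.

n − 1 = 1104 = 2^4 · 69, so s = 4 and d = 69.
x_0 = 488^69 mod 1105 = 853.
x_1 = 853^2 mod 1105 = 519.
x_2 = 519^2 mod 1105 = 846.
x_3 = 846^2 mod 1105 = 781.

853, 519, 846, 781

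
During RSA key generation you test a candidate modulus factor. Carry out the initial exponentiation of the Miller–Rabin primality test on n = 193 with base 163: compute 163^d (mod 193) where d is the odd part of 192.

n − 1 = 192 = 2^6 · 3, so s = 6 and d = 3.
163^3 mod 193 = 20.

20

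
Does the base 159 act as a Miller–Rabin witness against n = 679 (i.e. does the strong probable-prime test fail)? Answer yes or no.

n − 1 = 678 = 2^1 · 339, so s = 1 and d = 339.
x_0 = 159^339 mod 679 = 678.
x_0 = 678 ≡ −1, so 159 is not a witness.

no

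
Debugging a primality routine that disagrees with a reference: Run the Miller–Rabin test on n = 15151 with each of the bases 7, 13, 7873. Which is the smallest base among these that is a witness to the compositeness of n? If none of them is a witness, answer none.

7

n − 1 = 15150 = 2^1 · 7575, so s = 1 and d = 7575.
Base 7: x_0 = 7^7575 mod 15151 = 5882. x_0 ∉ {1, 15150} and s = 1, so 7 is a Miller–Rabin witness and 15151 is composite.
Base 13: x_0 = 13^7575 mod 15151 = 14520. x_0 ∉ {1, 15150} and s = 1, so 13 is a Miller–Rabin witness and 15151 is composite.
Base 7873: x_0 = 7873^7575 mod 15151 = 4703. x_0 ∉ {1, 15150} and s = 1, so 7873 is a Miller–Rabin witness and 15151 is composite.
The smallest witness among the given bases is 7.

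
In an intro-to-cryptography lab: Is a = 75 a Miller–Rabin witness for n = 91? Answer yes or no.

no

n − 1 = 90 = 2^1 · 45, so s = 1 and d = 45.
x_0 = 75^45 mod 91 = 90.
x_0 = 90 ≡ −1, so 75 is not a witness.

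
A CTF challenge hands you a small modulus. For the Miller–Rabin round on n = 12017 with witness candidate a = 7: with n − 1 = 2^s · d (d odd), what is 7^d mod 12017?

2067

n − 1 = 12016 = 2^4 · 751, so s = 4 and d = 751.
7^751 mod 12017 = 2067.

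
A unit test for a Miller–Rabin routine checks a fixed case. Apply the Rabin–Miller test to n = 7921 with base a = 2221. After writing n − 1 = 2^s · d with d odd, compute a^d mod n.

5962

n − 1 = 7920 = 2^4 · 495, so s = 4 and d = 495.
2221^495 mod 7921 = 5962.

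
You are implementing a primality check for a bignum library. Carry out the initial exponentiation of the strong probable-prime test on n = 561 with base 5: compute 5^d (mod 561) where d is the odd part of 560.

n − 1 = 560 = 2^4 · 35, so s = 4 and d = 35.
Repeated squaring mod 561: 5^1 ≡ 5, 5^2 ≡ 25, 5^4 ≡ 64, 5^8 ≡ 169, 5^16 ≡ 511, 5^32 ≡ 256.
35 = 32 + 2 + 1, so 5^35 ≡ 256·25·5 ≡ 23 (mod 561).

23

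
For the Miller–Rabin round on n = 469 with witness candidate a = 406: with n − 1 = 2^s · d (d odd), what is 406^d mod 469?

126

n − 1 = 468 = 2^2 · 117, so s = 2 and d = 117.
406^117 mod 469 = 126.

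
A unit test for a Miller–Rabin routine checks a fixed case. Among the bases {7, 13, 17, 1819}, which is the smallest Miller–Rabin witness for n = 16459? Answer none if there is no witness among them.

7

n − 1 = 16458 = 2^1 · 8229, so s = 1 and d = 8229.
Base 7: x_0 = 7^8229 mod 16459 = 10748. x_0 ∉ {1, 16458} and s = 1, so 7 is a Miller–Rabin witness and 16459 is composite.
Base 13: x_0 = 13^8229 mod 16459 = 3595. x_0 ∉ {1, 16458} and s = 1, so 13 is a Miller–Rabin witness and 16459 is composite.
Base 17: x_0 = 17^8229 mod 16459 = 6314. x_0 ∉ {1, 16458} and s = 1, so 17 is a Miller–Rabin witness and 16459 is composite.
Base 1819: x_0 = 1819^8229 mod 16459 = 2443. x_0 ∉ {1, 16458} and s = 1, so 1819 is a Miller–Rabin witness and 16459 is composite.
The smallest witness among the given bases is 7.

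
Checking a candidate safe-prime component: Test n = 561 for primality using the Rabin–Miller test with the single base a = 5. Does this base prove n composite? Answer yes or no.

n − 1 = 560 = 2^4 · 35, so s = 4 and d = 35.
x_0 = 5^35 mod 561 = 23.
x_0 is neither 1 nor 560, so continue squaring.
x_1 = 23^2 mod 561 = 529.
x_2 = 529^2 mod 561 = 463.
x_3 = 463^2 mod 561 = 67.
Reached i = s−1 = 3 without hitting −1: 5 is a Miller–Rabin witness and 561 is composite.

yes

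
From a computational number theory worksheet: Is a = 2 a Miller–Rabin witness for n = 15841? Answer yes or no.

n − 1 = 15840 = 2^5 · 495, so s = 5 and d = 495.
x_0 = 2^495 mod 15841 = 1.
x_0 = 1, so 2 is not a witness.

no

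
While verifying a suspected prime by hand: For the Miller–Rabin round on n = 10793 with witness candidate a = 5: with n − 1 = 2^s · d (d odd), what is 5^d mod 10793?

201

n − 1 = 10792 = 2^3 · 1349, so s = 3 and d = 1349.
5^1349 mod 10793 = 201.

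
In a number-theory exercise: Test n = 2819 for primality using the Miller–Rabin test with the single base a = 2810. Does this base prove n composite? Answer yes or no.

n − 1 = 2818 = 2^1 · 1409, so s = 1 and d = 1409.
x_0 = 2810^1409 mod 2819 = 2818.
x_0 = 2818 ≡ −1, so 2810 is not a witness.

no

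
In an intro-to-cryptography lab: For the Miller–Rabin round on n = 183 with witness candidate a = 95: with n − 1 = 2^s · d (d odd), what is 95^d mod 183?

95

n − 1 = 182 = 2^1 · 91, so s = 1 and d = 91.
Repeated squaring mod 183: 95^1 ≡ 95, 95^2 ≡ 58, 95^4 ≡ 70, 95^8 ≡ 142, 95^16 ≡ 34, 95^32 ≡ 58, 95^64 ≡ 70.
91 = 64 + 16 + 8 + 2 + 1, so 95^91 ≡ 70·34·142·58·95 ≡ 95 (mod 183).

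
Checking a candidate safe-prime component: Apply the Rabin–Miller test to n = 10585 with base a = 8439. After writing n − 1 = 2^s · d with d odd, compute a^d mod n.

n − 1 = 10584 = 2^3 · 1323, so s = 3 and d = 1323.
8439^1323 mod 10585 = 5684.

5684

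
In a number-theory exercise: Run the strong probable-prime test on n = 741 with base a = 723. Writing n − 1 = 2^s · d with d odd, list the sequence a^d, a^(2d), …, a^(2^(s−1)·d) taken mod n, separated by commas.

n − 1 = 740 = 2^2 · 185, so s = 2 and d = 185.
x_0 = 723^185 mod 741 = 723.
x_1 = 723^2 mod 741 = 324.

723, 324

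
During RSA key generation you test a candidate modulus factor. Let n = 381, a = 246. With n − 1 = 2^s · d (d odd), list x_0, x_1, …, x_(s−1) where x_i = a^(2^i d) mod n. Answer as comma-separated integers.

n − 1 = 380 = 2^2 · 95, so s = 2 and d = 95.
x_0 = 246^95 mod 381 = 222.
x_1 = 222^2 mod 381 = 135.

222, 135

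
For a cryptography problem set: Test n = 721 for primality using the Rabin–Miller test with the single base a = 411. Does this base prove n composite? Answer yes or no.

no

n − 1 = 720 = 2^4 · 45, so s = 4 and d = 45.
x_0 = 411^45 mod 721 = 720.
x_0 = 720 ≡ −1, so 411 is not a witness.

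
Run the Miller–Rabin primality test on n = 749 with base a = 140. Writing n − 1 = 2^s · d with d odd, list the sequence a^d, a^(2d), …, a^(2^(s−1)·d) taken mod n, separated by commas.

n − 1 = 748 = 2^2 · 187, so s = 2 and d = 187.
x_0 = 140^187 mod 749 = 350.
x_1 = 350^2 mod 749 = 413.

350, 413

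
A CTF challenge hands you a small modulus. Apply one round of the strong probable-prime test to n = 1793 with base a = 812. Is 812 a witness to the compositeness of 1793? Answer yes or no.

n − 1 = 1792 = 2^8 · 7, so s = 8 and d = 7.
Repeated squaring mod 1793: 812^1 ≡ 812, 812^2 ≡ 1313, 812^4 ≡ 896.
7 = 4 + 2 + 1, so 812^7 ≡ 896·1313·812 ≡ 1236 (mod 1793).
x_0 = 812^7 mod 1793 = 1236.
x_0 is neither 1 nor 1792, so continue squaring.
x_1 = 1236^2 mod 1793 = 60.
x_2 = 60^2 mod 1793 = 14.
x_3 = 14^2 mod 1793 = 196.
x_4 = 196^2 mod 1793 = 763.
x_5 = 763^2 mod 1793 = 1237.
x_6 = 1237^2 mod 1793 = 740.
x_7 = 740^2 mod 1793 = 735.
Reached i = s−1 = 7 without hitting −1: 812 is a Miller–Rabin witness and 1793 is composite.

yes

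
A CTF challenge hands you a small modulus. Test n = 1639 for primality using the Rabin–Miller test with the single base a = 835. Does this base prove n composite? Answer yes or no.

yes

n − 1 = 1638 = 2^1 · 819, so s = 1 and d = 819.
x_0 = 835^819 mod 1639 = 98.
x_0 ∉ {1, 1638} and s = 1, so 835 is a Miller–Rabin witness and 1639 is composite.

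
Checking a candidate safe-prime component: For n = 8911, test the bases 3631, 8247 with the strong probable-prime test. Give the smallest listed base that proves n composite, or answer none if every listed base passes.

n − 1 = 8910 = 2^1 · 4455, so s = 1 and d = 4455.
Base 3631: x_0 = 3631^4455 mod 8911 = 8910. x_0 = 8910 ≡ −1, so 3631 is not a witness.
Base 8247: x_0 = 8247^4455 mod 8911 = 1. x_0 = 1, so 8247 is not a witness.
No listed base is a witness for 8911.

none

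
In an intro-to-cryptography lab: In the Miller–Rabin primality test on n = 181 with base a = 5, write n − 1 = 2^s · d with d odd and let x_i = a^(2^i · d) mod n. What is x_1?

n − 1 = 180 = 2^2 · 45, so s = 2 and d = 45.
By repeated squaring, 5^45 ≡ 1 (mod 181).
x_0 = 1.
x_1 = 1^2 mod 181 = 1.

1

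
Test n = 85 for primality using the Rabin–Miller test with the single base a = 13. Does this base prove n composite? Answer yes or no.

no

n − 1 = 84 = 2^2 · 21, so s = 2 and d = 21.
x_0 = 13^21 mod 85 = 13.
x_0 is neither 1 nor 84, so continue squaring.
x_1 = 13^2 mod 85 = 84.
x_1 ≡ −1, so 13 is not a witness.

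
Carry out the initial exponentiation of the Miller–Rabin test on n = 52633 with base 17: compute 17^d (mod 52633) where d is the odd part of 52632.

825

n − 1 = 52632 = 2^3 · 6579, so s = 3 and d = 6579.
By repeated squaring, 17^6579 ≡ 825 (mod 52633).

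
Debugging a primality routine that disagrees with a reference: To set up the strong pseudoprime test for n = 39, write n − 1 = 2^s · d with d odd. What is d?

Halving: 38 → 19; 19 is odd.
So 38 = 2^1 · 19.

19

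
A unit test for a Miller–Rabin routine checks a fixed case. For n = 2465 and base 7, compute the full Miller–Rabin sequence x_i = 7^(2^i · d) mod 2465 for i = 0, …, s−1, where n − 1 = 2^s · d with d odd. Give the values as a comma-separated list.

2437, 784, 871, 1886, 1

n − 1 = 2464 = 2^5 · 77, so s = 5 and d = 77.
x_0 = 7^77 mod 2465 = 2437.
x_1 = 2437^2 mod 2465 = 784.
x_2 = 784^2 mod 2465 = 871.
x_3 = 871^2 mod 2465 = 1886.
x_4 = 1886^2 mod 2465 = 1.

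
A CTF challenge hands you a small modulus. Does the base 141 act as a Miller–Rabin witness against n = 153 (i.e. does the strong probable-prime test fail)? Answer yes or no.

yes

n − 1 = 152 = 2^3 · 19, so s = 3 and d = 19.
x_0 = 141^19 mod 153 = 108.
x_0 is neither 1 nor 152, so continue squaring.
x_1 = 108^2 mod 153 = 36.
x_2 = 36^2 mod 153 = 72.
Reached i = s−1 = 2 without hitting −1: 141 is a Miller–Rabin witness and 153 is composite.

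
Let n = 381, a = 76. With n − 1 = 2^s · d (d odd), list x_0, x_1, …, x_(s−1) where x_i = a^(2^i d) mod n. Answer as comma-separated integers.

214, 76

n − 1 = 380 = 2^2 · 95, so s = 2 and d = 95.
x_0 = 76^95 mod 381 = 214.
x_1 = 214^2 mod 381 = 76.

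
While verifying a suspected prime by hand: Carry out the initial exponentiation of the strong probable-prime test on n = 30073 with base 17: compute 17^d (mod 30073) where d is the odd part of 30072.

6885

n − 1 = 30072 = 2^3 · 3759, so s = 3 and d = 3759.
Repeated squaring mod 30073: 17^1 ≡ 17, 17^2 ≡ 289, 17^4 ≡ 23375, 17^8 ≡ 24361, 17^16 ≡ 27812, 17^32 ≡ 29784, 17^64 ≡ 23375, 17^128 ≡ 24361, 17^256 ≡ 27812, 17^512 ≡ 29784, 17^1024 ≡ 23375, 17^2048 ≡ 24361.
3759 = 2048 + 1024 + 512 + 128 + 32 + 8 + 4 + 2 + 1, so 17^3759 ≡ 24361·23375·29784·24361·29784·24361·23375·289·17 ≡ 6885 (mod 30073).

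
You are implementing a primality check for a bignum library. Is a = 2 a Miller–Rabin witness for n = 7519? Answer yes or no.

yes

n − 1 = 7518 = 2^1 · 3759, so s = 1 and d = 3759.
By repeated squaring, 2^3759 ≡ 7291 (mod 7519).
x_0 = 2^3759 mod 7519 = 7291.
x_0 ∉ {1, 7518} and s = 1, so 2 is a Miller–Rabin witness and 7519 is composite.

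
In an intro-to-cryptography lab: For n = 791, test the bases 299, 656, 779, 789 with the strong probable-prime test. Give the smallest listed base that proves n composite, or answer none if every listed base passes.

n − 1 = 790 = 2^1 · 395, so s = 1 and d = 395.
Base 299: x_0 = 299^395 mod 791 = 381. x_0 ∉ {1, 790} and s = 1, so 299 is a Miller–Rabin witness and 791 is composite.
Base 656: x_0 = 656^395 mod 791 = 87. x_0 ∉ {1, 790} and s = 1, so 656 is a Miller–Rabin witness and 791 is composite.
Base 779: x_0 = 779^395 mod 791 = 711. x_0 ∉ {1, 790} and s = 1, so 779 is a Miller–Rabin witness and 791 is composite.
Base 789: x_0 = 789^395 mod 791 = 444. x_0 ∉ {1, 790} and s = 1, so 789 is a Miller–Rabin witness and 791 is composite.
The smallest witness among the given bases is 299.

299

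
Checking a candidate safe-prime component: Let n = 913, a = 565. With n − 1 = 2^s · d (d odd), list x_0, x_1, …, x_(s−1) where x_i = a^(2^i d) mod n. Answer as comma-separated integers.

n − 1 = 912 = 2^4 · 57, so s = 4 and d = 57.
x_0 = 565^57 mod 913 = 379.
x_1 = 379^2 mod 913 = 300.
x_2 = 300^2 mod 913 = 526.
x_3 = 526^2 mod 913 = 37.

379, 300, 526, 37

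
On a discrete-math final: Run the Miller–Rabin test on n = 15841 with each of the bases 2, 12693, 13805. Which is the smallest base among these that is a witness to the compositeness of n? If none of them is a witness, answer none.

none

n − 1 = 15840 = 2^5 · 495, so s = 5 and d = 495.
Base 2: x_0 = 2^495 mod 15841 = 1. x_0 = 1, so 2 is not a witness.
Base 12693: x_0 = 12693^495 mod 15841 = 1. x_0 = 1, so 12693 is not a witness.
Base 13805: x_0 = 13805^495 mod 15841 = 1. x_0 = 1, so 13805 is not a witness.
No listed base is a witness for 15841.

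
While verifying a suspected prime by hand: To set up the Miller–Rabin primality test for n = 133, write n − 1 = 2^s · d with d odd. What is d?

Halving: 132 → 66 → 33; 33 is odd.
So 132 = 2^2 · 33.

33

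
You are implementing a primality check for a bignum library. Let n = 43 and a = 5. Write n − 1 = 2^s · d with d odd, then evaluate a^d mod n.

n − 1 = 42 = 2^1 · 21, so s = 1 and d = 21.
By repeated squaring, 5^21 ≡ 42 (mod 43).

42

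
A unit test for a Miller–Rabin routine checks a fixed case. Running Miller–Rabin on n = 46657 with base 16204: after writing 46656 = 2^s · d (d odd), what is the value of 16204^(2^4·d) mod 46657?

23570

n − 1 = 46656 = 2^6 · 729, so s = 6 and d = 729.
By repeated squaring, 16204^729 ≡ 746 (mod 46657).
x_0 = 746.
x_1 = 746^2 mod 46657 = 43289.
x_2 = 43289^2 mod 46657 = 5773.
x_3 = 5773^2 mod 46657 = 14431.
x_4 = 14431^2 mod 46657 = 23570.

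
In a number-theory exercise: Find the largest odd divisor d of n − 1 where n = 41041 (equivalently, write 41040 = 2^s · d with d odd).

2565

Halving: 41040 → 20520 → 10260 → 5130 → 2565; 2565 is odd.
So 41040 = 2^4 · 2565.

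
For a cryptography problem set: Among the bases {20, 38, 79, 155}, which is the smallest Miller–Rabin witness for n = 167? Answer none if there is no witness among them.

n − 1 = 166 = 2^1 · 83, so s = 1 and d = 83.
Base 20: x_0 = 20^83 mod 167 = 166. x_0 = 166 ≡ −1, so 20 is not a witness.
Base 38: x_0 = 38^83 mod 167 = 1. x_0 = 1, so 38 is not a witness.
Base 79: x_0 = 79^83 mod 167 = 166. x_0 = 166 ≡ −1, so 79 is not a witness.
Base 155: x_0 = 155^83 mod 167 = 166. x_0 = 166 ≡ −1, so 155 is not a witness.
No listed base is a witness for 167.

none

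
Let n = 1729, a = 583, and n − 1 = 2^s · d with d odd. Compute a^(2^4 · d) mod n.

1

n − 1 = 1728 = 2^6 · 27, so s = 6 and d = 27.
x_0 = 583^27 mod 1729 = 512.
x_1 = 512^2 mod 1729 = 1065.
x_2 = 1065^2 mod 1729 = 1.
x_3 = 1^2 mod 1729 = 1.
x_4 = 1^2 mod 1729 = 1.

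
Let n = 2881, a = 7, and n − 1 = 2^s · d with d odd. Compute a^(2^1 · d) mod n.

818

n − 1 = 2880 = 2^6 · 45, so s = 6 and d = 45.
Repeated squaring mod 2881: 7^1 ≡ 7, 7^2 ≡ 49, 7^4 ≡ 2401, 7^8 ≡ 2801, 7^16 ≡ 638, 7^32 ≡ 823.
45 = 32 + 8 + 4 + 1, so 7^45 ≡ 823·2801·2401·7 ≡ 1934 (mod 2881).
x_0 = 1934.
x_1 = 1934^2 mod 2881 = 818.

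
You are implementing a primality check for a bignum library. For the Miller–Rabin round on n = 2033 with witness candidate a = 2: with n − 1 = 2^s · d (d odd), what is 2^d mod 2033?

59

n − 1 = 2032 = 2^4 · 127, so s = 4 and d = 127.
Repeated squaring mod 2033: 2^1 ≡ 2, 2^2 ≡ 4, 2^4 ≡ 16, 2^8 ≡ 256, 2^16 ≡ 480, 2^32 ≡ 671, 2^64 ≡ 948.
127 = 64 + 32 + 16 + 8 + 4 + 2 + 1, so 2^127 ≡ 948·671·480·256·16·4·2 ≡ 59 (mod 2033).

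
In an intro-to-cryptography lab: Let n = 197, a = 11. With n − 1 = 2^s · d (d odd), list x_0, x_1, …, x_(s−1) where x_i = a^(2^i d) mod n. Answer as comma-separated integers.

n − 1 = 196 = 2^2 · 49, so s = 2 and d = 49.
x_0 = 11^49 mod 197 = 183.
x_1 = 183^2 mod 197 = 196.

183, 196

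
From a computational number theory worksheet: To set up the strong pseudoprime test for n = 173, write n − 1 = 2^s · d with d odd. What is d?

Halving: 172 → 86 → 43; 43 is odd.
So 172 = 2^2 · 43.

43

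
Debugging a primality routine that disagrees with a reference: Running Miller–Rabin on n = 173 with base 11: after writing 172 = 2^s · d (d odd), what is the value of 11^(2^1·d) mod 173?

n − 1 = 172 = 2^2 · 43, so s = 2 and d = 43.
x_0 = 11^43 mod 173 = 93.
x_1 = 93^2 mod 173 = 172.

172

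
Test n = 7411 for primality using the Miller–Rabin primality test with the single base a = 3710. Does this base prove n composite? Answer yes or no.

no

n − 1 = 7410 = 2^1 · 3705, so s = 1 and d = 3705.
x_0 = 3710^3705 mod 7411 = 7410.
x_0 = 7410 ≡ −1, so 3710 is not a witness.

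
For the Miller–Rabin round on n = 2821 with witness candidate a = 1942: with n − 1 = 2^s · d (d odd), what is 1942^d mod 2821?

993

n − 1 = 2820 = 2^2 · 705, so s = 2 and d = 705.
Repeated squaring mod 2821: 1942^1 ≡ 1942, 1942^2 ≡ 2508, 1942^4 ≡ 2055, 1942^8 ≡ 2809, 1942^16 ≡ 144, 1942^32 ≡ 989, 1942^64 ≡ 2055, 1942^128 ≡ 2809, 1942^256 ≡ 144, 1942^512 ≡ 989.
705 = 512 + 128 + 64 + 1, so 1942^705 ≡ 989·2809·2055·1942 ≡ 993 (mod 2821).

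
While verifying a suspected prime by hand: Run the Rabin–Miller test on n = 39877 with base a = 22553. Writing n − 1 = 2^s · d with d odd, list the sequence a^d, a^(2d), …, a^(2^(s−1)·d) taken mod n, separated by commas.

n − 1 = 39876 = 2^2 · 9969, so s = 2 and d = 9969.
x_0 = 22553^9969 mod 39877 = 39876.
x_1 = 39876^2 mod 39877 = 1.

39876, 1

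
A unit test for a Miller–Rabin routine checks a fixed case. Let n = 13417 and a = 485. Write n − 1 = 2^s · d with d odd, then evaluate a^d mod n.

7976

n − 1 = 13416 = 2^3 · 1677, so s = 3 and d = 1677.
Repeated squaring mod 13417: 485^1 ≡ 485, 485^2 ≡ 7136, 485^4 ≡ 4981, 485^8 ≡ 2328, 485^16 ≡ 12533, 485^32 ≡ 3270, 485^64 ≡ 12968, 485^128 ≡ 346, 485^256 ≡ 12380, 485^512 ≡ 2009, 485^1024 ≡ 10981.
1677 = 1024 + 512 + 128 + 8 + 4 + 1, so 485^1677 ≡ 10981·2009·346·2328·4981·485 ≡ 7976 (mod 13417).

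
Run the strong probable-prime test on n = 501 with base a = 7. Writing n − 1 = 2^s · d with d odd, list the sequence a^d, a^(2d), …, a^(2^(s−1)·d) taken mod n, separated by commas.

406, 7

n − 1 = 500 = 2^2 · 125, so s = 2 and d = 125.
x_0 = 7^125 mod 501 = 406.
x_1 = 406^2 mod 501 = 7.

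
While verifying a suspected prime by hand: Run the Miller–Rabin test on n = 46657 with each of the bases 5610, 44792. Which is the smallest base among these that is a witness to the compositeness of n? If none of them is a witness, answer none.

none

n − 1 = 46656 = 2^6 · 729, so s = 6 and d = 729.
Base 5610: x_0 = 5610^729 mod 46657 = 5260. x_0 is neither 1 nor 46656, so continue squaring. x_1 = 5260^2 mod 46657 = 46656. x_1 ≡ −1, so 5610 is not a witness.
Base 44792: x_0 = 44792^729 mod 46657 = 10551. x_0 is neither 1 nor 46656, so continue squaring. x_1 = 10551^2 mod 46657 = 46656. x_1 ≡ −1, so 44792 is not a witness.
No listed base is a witness for 46657.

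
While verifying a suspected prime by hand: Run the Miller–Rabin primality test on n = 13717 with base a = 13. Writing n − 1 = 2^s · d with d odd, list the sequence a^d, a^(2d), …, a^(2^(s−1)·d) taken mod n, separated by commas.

1865, 7824

n − 1 = 13716 = 2^2 · 3429, so s = 2 and d = 3429.
x_0 = 13^3429 mod 13717 = 1865.
x_1 = 1865^2 mod 13717 = 7824.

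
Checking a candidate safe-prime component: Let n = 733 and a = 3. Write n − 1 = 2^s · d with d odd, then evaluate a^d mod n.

n − 1 = 732 = 2^2 · 183, so s = 2 and d = 183.
Repeated squaring mod 733: 3^1 ≡ 3, 3^2 ≡ 9, 3^4 ≡ 81, 3^8 ≡ 697, 3^16 ≡ 563, 3^32 ≡ 313, 3^64 ≡ 480, 3^128 ≡ 238.
183 = 128 + 32 + 16 + 4 + 2 + 1, so 3^183 ≡ 238·313·563·81·9·3 ≡ 1 (mod 733).

1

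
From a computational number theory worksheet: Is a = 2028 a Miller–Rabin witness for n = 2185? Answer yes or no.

yes

n − 1 = 2184 = 2^3 · 273, so s = 3 and d = 273.
x_0 = 2028^273 mod 2185 = 1623.
x_0 is neither 1 nor 2184, so continue squaring.
x_1 = 1623^2 mod 2185 = 1204.
x_2 = 1204^2 mod 2185 = 961.
Reached i = s−1 = 2 without hitting −1: 2028 is a Miller–Rabin witness and 2185 is composite.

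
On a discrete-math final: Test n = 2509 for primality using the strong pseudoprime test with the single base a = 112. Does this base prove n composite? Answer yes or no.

n − 1 = 2508 = 2^2 · 627, so s = 2 and d = 627.
Repeated squaring mod 2509: 112^1 ≡ 112, 112^2 ≡ 2508, 112^4 ≡ 1, 112^8 ≡ 1, 112^16 ≡ 1, 112^32 ≡ 1, 112^64 ≡ 1, 112^128 ≡ 1, 112^256 ≡ 1, 112^512 ≡ 1.
627 = 512 + 64 + 32 + 16 + 2 + 1, so 112^627 ≡ 1·1·1·1·2508·112 ≡ 2397 (mod 2509).
x_0 = 112^627 mod 2509 = 2397.
x_0 is neither 1 nor 2508, so continue squaring.
x_1 = 2397^2 mod 2509 = 2508.
x_1 ≡ −1, so 112 is not a witness.

no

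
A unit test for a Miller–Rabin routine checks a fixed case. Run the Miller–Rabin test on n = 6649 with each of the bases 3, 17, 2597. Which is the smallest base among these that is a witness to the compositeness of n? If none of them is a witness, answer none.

3

n − 1 = 6648 = 2^3 · 831, so s = 3 and d = 831.
Base 3: x_0 = 3^831 mod 6649 = 125. x_0 is neither 1 nor 6648, so continue squaring. x_1 = 125^2 mod 6649 = 2327. x_2 = 2327^2 mod 6649 = 2643. Reached i = s−1 = 2 without hitting −1: 3 is a Miller–Rabin witness and 6649 is composite.
Base 17: x_0 = 17^831 mod 6649 = 2951. x_0 is neither 1 nor 6648, so continue squaring. x_1 = 2951^2 mod 6649 = 4860. x_2 = 4860^2 mod 6649 = 2352. Reached i = s−1 = 2 without hitting −1: 17 is a Miller–Rabin witness and 6649 is composite.
Base 2597: x_0 = 2597^831 mod 6649 = 4913. x_0 is neither 1 nor 6648, so continue squaring. x_1 = 4913^2 mod 6649 = 1699. x_2 = 1699^2 mod 6649 = 935. Reached i = s−1 = 2 without hitting −1: 2597 is a Miller–Rabin witness and 6649 is composite.
The smallest witness among the given bases is 3.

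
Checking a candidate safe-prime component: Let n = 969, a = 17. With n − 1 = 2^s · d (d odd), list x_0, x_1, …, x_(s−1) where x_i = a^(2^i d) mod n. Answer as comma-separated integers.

n − 1 = 968 = 2^3 · 121, so s = 3 and d = 121.
x_0 = 17^121 mod 969 = 833.
x_1 = 833^2 mod 969 = 85.
x_2 = 85^2 mod 969 = 442.

833, 85, 442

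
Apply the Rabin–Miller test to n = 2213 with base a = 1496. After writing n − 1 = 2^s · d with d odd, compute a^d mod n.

1130

n − 1 = 2212 = 2^2 · 553, so s = 2 and d = 553.
Repeated squaring mod 2213: 1496^1 ≡ 1496, 1496^2 ≡ 673, 1496^4 ≡ 1477, 1496^8 ≡ 1724, 1496^16 ≡ 117, 1496^32 ≡ 411, 1496^64 ≡ 733, 1496^128 ≡ 1743, 1496^256 ≡ 1813, 1496^512 ≡ 664.
553 = 512 + 32 + 8 + 1, so 1496^553 ≡ 664·411·1724·1496 ≡ 1130 (mod 2213).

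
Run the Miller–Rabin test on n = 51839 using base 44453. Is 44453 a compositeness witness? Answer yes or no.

n − 1 = 51838 = 2^1 · 25919, so s = 1 and d = 25919.
x_0 = 44453^25919 mod 51839 = 1.
x_0 = 1, so 44453 is not a witness.

no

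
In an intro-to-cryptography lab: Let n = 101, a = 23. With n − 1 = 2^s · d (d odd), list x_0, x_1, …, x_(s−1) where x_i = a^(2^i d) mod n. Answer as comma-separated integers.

100, 1

n − 1 = 100 = 2^2 · 25, so s = 2 and d = 25.
x_0 = 23^25 mod 101 = 100.
x_1 = 100^2 mod 101 = 1.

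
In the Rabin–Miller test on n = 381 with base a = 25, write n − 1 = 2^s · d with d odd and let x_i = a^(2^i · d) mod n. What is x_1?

25

n − 1 = 380 = 2^2 · 95, so s = 2 and d = 95.
x_0 = 25^95 mod 381 = 376.
x_1 = 376^2 mod 381 = 25.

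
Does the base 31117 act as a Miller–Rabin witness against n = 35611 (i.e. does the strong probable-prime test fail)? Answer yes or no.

yes

n − 1 = 35610 = 2^1 · 17805, so s = 1 and d = 17805.
Repeated squaring mod 35611: 31117^1 ≡ 31117, 31117^2 ≡ 4599, 31117^4 ≡ 33478, 31117^8 ≡ 27092, 31117^16 ≡ 33754, 31117^32 ≡ 29793, 31117^64 ≡ 18674, 31117^128 ≡ 15364, 31117^256 ≡ 22788, 31117^512 ≡ 13342, 31117^1024 ≡ 25186, 31117^2048 ≡ 31464, 31117^4096 ≡ 33107, 31117^8192 ≡ 2480, 31117^16384 ≡ 25308.
17805 = 16384 + 1024 + 256 + 128 + 8 + 4 + 1, so 31117^17805 ≡ 25308·25186·22788·15364·27092·33478·31117 ≡ 33201 (mod 35611).
x_0 = 31117^17805 mod 35611 = 33201.
x_0 ∉ {1, 35610} and s = 1, so 31117 is a Miller–Rabin witness and 35611 is composite.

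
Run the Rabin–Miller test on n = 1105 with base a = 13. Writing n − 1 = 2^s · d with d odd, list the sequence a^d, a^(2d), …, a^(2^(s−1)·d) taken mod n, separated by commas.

13, 169, 936, 936

n − 1 = 1104 = 2^4 · 69, so s = 4 and d = 69.
x_0 = 13^69 mod 1105 = 13.
x_1 = 13^2 mod 1105 = 169.
x_2 = 169^2 mod 1105 = 936.
x_3 = 936^2 mod 1105 = 936.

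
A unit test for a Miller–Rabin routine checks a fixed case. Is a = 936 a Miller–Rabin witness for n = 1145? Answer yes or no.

yes

n − 1 = 1144 = 2^3 · 143, so s = 3 and d = 143.
Repeated squaring mod 1145: 936^1 ≡ 936, 936^2 ≡ 171, 936^4 ≡ 616, 936^8 ≡ 461, 936^16 ≡ 696, 936^32 ≡ 81, 936^64 ≡ 836, 936^128 ≡ 446.
143 = 128 + 8 + 4 + 2 + 1, so 936^143 ≡ 446·461·616·171·936 ≡ 361 (mod 1145).
x_0 = 936^143 mod 1145 = 361.
x_0 is neither 1 nor 1144, so continue squaring.
x_1 = 361^2 mod 1145 = 936.
x_2 = 936^2 mod 1145 = 171.
Reached i = s−1 = 2 without hitting −1: 936 is a Miller–Rabin witness and 1145 is composite.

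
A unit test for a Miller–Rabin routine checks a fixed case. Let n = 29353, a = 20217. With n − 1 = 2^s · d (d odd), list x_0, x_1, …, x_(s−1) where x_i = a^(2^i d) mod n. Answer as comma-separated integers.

4625, 21641, 5766

n − 1 = 29352 = 2^3 · 3669, so s = 3 and d = 3669.
x_0 = 20217^3669 mod 29353 = 4625.
x_1 = 4625^2 mod 29353 = 21641.
x_2 = 21641^2 mod 29353 = 5766.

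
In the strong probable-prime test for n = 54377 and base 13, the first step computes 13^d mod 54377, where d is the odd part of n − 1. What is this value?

26830

n − 1 = 54376 = 2^3 · 6797, so s = 3 and d = 6797.
Repeated squaring mod 54377: 13^1 ≡ 13, 13^2 ≡ 169, 13^4 ≡ 28561, 13^8 ≡ 21344, 13^16 ≡ 50207, 13^32 ≡ 42637, 13^64 ≡ 36282, 13^128 ≡ 25108, 13^256 ≡ 19103, 13^512 ≡ 562, 13^1024 ≡ 43959, 13^2048 ≡ 52609, 13^4096 ≡ 26335.
6797 = 4096 + 2048 + 512 + 128 + 8 + 4 + 1, so 13^6797 ≡ 26335·52609·562·25108·21344·28561·13 ≡ 26830 (mod 54377).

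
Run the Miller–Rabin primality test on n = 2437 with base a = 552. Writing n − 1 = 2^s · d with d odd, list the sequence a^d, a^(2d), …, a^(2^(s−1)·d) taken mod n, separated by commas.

n − 1 = 2436 = 2^2 · 609, so s = 2 and d = 609.
x_0 = 552^609 mod 2437 = 2436.
x_1 = 2436^2 mod 2437 = 1.

2436, 1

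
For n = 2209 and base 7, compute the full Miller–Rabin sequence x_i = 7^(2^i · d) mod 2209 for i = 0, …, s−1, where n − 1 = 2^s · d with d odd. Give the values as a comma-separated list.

706, 1411, 612, 1223, 236

n − 1 = 2208 = 2^5 · 69, so s = 5 and d = 69.
x_0 = 7^69 mod 2209 = 706.
x_1 = 706^2 mod 2209 = 1411.
x_2 = 1411^2 mod 2209 = 612.
x_3 = 612^2 mod 2209 = 1223.
x_4 = 1223^2 mod 2209 = 236.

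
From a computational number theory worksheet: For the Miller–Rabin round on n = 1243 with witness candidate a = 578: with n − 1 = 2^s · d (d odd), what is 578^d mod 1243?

n − 1 = 1242 = 2^1 · 621, so s = 1 and d = 621.
578^621 mod 1243 = 314.

314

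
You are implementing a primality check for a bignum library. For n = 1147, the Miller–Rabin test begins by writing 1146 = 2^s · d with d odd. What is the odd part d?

573

Halving: 1146 → 573; 573 is odd.
So 1146 = 2^1 · 573.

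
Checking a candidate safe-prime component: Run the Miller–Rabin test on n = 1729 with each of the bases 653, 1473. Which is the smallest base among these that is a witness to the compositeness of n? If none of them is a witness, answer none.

n − 1 = 1728 = 2^6 · 27, so s = 6 and d = 27.
Base 653: x_0 = 653^27 mod 1729 = 1. x_0 = 1, so 653 is not a witness.
Base 1473: x_0 = 1473^27 mod 1729 = 1728. x_0 = 1728 ≡ −1, so 1473 is not a witness.
No listed base is a witness for 1729.

none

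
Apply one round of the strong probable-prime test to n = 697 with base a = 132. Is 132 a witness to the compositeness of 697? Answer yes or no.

no

n − 1 = 696 = 2^3 · 87, so s = 3 and d = 87.
Repeated squaring mod 697: 132^1 ≡ 132, 132^2 ≡ 696, 132^4 ≡ 1, 132^8 ≡ 1, 132^16 ≡ 1, 132^32 ≡ 1, 132^64 ≡ 1.
87 = 64 + 16 + 4 + 2 + 1, so 132^87 ≡ 1·1·1·696·132 ≡ 565 (mod 697).
x_0 = 132^87 mod 697 = 565.
x_0 is neither 1 nor 696, so continue squaring.
x_1 = 565^2 mod 697 = 696.
x_1 ≡ −1, so 132 is not a witness.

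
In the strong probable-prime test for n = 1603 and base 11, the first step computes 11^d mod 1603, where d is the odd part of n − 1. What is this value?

1331

n − 1 = 1602 = 2^1 · 801, so s = 1 and d = 801.
Repeated squaring mod 1603: 11^1 ≡ 11, 11^2 ≡ 121, 11^4 ≡ 214, 11^8 ≡ 912, 11^16 ≡ 1390, 11^32 ≡ 485, 11^64 ≡ 1187, 11^128 ≡ 1535, 11^256 ≡ 1418, 11^512 ≡ 562.
801 = 512 + 256 + 32 + 1, so 11^801 ≡ 562·1418·485·11 ≡ 1331 (mod 1603).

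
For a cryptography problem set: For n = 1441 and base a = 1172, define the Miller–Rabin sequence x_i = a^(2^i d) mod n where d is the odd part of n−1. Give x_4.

694

n − 1 = 1440 = 2^5 · 45, so s = 5 and d = 45.
x_0 = 1172^45 mod 1441 = 593.
x_1 = 593^2 mod 1441 = 45.
x_2 = 45^2 mod 1441 = 584.
x_3 = 584^2 mod 1441 = 980.
x_4 = 980^2 mod 1441 = 694.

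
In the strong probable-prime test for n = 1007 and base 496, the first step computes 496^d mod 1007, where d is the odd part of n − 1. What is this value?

694

n − 1 = 1006 = 2^1 · 503, so s = 1 and d = 503.
496^503 mod 1007 = 694.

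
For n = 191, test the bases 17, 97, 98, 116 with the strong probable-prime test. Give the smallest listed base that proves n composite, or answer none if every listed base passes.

n − 1 = 190 = 2^1 · 95, so s = 1 and d = 95.
Base 17: x_0 = 17^95 mod 191 = 1. x_0 = 1, so 17 is not a witness.
Base 97: x_0 = 97^95 mod 191 = 1. x_0 = 1, so 97 is not a witness.
Base 98: x_0 = 98^95 mod 191 = 1. x_0 = 1, so 98 is not a witness.
Base 116: x_0 = 116^95 mod 191 = 190. x_0 = 190 ≡ −1, so 116 is not a witness.
No listed base is a witness for 191.

none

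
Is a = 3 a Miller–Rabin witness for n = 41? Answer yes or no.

no

n − 1 = 40 = 2^3 · 5, so s = 3 and d = 5.
x_0 = 3^5 mod 41 = 38.
x_0 is neither 1 nor 40, so continue squaring.
x_1 = 38^2 mod 41 = 9.
x_2 = 9^2 mod 41 = 40.
x_2 ≡ −1, so 3 is not a witness.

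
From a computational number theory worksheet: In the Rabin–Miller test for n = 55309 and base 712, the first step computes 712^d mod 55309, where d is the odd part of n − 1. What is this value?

28830

n − 1 = 55308 = 2^2 · 13827, so s = 2 and d = 13827.
By repeated squaring, 712^13827 ≡ 28830 (mod 55309).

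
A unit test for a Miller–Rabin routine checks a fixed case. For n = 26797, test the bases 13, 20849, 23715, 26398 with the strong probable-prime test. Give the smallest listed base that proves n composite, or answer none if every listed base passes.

n − 1 = 26796 = 2^2 · 6699, so s = 2 and d = 6699.
Base 13: x_0 = 13^6699 mod 26797 = 13481. x_0 is neither 1 nor 26796, so continue squaring. x_1 = 13481^2 mod 26797 = 107. Reached i = s−1 = 1 without hitting −1: 13 is a Miller–Rabin witness and 26797 is composite.
Base 20849: x_0 = 20849^6699 mod 26797 = 20046. x_0 is neither 1 nor 26796, so continue squaring. x_1 = 20046^2 mod 26797 = 21101. Reached i = s−1 = 1 without hitting −1: 20849 is a Miller–Rabin witness and 26797 is composite.
Base 23715: x_0 = 23715^6699 mod 26797 = 2814. x_0 is neither 1 nor 26796, so continue squaring. x_1 = 2814^2 mod 26797 = 13481. Reached i = s−1 = 1 without hitting −1: 23715 is a Miller–Rabin witness and 26797 is composite.
Base 26398: x_0 = 26398^6699 mod 26797 = 16403. x_0 is neither 1 nor 26796, so continue squaring. x_1 = 16403^2 mod 26797 = 16529. Reached i = s−1 = 1 without hitting −1: 26398 is a Miller–Rabin witness and 26797 is composite.
The smallest witness among the given bases is 13.

13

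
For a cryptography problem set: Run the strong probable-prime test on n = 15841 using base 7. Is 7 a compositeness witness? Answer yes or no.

yes

n − 1 = 15840 = 2^5 · 495, so s = 5 and d = 495.
x_0 = 7^495 mod 15841 = 12432.
x_0 is neither 1 nor 15840, so continue squaring.
x_1 = 12432^2 mod 15841 = 9828.
x_2 = 9828^2 mod 15841 = 7007.
x_3 = 7007^2 mod 15841 = 6790.
x_4 = 6790^2 mod 15841 = 6790.
Reached i = s−1 = 4 without hitting −1: 7 is a Miller–Rabin witness and 15841 is composite.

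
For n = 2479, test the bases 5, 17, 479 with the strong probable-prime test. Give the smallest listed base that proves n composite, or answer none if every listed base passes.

n − 1 = 2478 = 2^1 · 1239, so s = 1 and d = 1239.
Base 5: x_0 = 5^1239 mod 2479 = 1879. x_0 ∉ {1, 2478} and s = 1, so 5 is a Miller–Rabin witness and 2479 is composite.
Base 17: x_0 = 17^1239 mod 2479 = 1901. x_0 ∉ {1, 2478} and s = 1, so 17 is a Miller–Rabin witness and 2479 is composite.
Base 479: x_0 = 479^1239 mod 2479 = 14. x_0 ∉ {1, 2478} and s = 1, so 479 is a Miller–Rabin witness and 2479 is composite.
The smallest witness among the given bases is 5.

5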